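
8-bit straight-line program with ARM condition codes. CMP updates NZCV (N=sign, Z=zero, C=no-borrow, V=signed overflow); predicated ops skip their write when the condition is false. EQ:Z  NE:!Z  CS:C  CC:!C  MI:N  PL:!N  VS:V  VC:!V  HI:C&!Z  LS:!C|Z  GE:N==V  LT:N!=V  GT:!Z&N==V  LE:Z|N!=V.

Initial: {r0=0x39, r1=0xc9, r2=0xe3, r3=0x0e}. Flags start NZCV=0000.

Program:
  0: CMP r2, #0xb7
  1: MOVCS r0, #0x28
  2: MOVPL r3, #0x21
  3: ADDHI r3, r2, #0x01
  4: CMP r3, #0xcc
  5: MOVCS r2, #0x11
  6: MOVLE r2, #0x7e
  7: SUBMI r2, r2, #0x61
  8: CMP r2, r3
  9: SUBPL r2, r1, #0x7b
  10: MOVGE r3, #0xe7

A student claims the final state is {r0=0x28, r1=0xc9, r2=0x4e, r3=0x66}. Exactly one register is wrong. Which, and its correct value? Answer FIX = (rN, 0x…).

FIX = (r3, 0xe7)

[0] flags=0010 → (cmp)
[1] flags=0010 CS?T → r0=0x28
[2] flags=0010 PL?T → r3=0x21
[3] flags=0010 HI?T → r3=0xe4
[4] flags=0010 → (cmp)
[5] flags=0010 CS?T → r2=0x11
[6] flags=0010 LE?F → skip
[7] flags=0010 MI?F → skip
[8] flags=0000 → (cmp)
[9] flags=0000 PL?T → r2=0x4e
[10] flags=0000 GE?T → r3=0xe7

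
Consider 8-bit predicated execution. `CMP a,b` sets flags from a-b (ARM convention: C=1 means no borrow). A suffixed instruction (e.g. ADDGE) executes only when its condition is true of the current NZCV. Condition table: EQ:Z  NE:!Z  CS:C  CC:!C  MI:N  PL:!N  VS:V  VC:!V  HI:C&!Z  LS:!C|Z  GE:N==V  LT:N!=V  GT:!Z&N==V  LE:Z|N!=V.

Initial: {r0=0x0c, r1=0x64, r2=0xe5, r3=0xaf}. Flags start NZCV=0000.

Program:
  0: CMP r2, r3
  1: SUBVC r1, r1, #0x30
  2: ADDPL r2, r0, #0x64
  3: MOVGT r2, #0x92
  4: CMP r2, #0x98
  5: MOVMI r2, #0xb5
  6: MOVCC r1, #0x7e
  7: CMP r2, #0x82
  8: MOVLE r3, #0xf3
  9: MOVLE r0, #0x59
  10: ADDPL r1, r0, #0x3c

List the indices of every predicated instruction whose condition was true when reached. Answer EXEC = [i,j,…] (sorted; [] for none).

EXEC = [1,2,3,5,6,10]

0: ✓ CMP  NZCV=0010
1: ✓ SUBVC  r1←0x34
2: ✓ ADDPL  r2←0x70
3: ✓ MOVGT  r2←0x92
4: ✓ CMP  NZCV=1000
5: ✓ MOVMI  r2←0xb5
6: ✓ MOVCC  r1←0x7e
7: ✓ CMP  NZCV=0010
8: · MOVLE
9: · MOVLE
10: ✓ ADDPL  r1←0x48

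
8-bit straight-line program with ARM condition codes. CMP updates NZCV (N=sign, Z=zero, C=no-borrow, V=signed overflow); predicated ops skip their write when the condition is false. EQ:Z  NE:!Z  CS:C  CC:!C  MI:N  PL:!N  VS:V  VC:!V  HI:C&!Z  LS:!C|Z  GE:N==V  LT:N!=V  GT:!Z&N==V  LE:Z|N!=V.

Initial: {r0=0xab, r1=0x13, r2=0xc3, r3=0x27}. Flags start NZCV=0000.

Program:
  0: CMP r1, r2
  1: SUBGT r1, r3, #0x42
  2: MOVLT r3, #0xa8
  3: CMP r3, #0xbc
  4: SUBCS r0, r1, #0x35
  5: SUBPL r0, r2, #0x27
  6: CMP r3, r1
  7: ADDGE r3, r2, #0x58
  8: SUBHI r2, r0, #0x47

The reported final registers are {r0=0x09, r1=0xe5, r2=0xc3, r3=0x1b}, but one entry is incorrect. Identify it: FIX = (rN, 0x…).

FIX = (r0, 0x9c)

0: ✓ CMP  NZCV=0000
1: ✓ SUBGT  r1←0xe5
2: · MOVLT
3: ✓ CMP  NZCV=0000
4: · SUBCS
5: ✓ SUBPL  r0←0x9c
6: ✓ CMP  NZCV=0000
7: ✓ ADDGE  r3←0x1b
8: · SUBHI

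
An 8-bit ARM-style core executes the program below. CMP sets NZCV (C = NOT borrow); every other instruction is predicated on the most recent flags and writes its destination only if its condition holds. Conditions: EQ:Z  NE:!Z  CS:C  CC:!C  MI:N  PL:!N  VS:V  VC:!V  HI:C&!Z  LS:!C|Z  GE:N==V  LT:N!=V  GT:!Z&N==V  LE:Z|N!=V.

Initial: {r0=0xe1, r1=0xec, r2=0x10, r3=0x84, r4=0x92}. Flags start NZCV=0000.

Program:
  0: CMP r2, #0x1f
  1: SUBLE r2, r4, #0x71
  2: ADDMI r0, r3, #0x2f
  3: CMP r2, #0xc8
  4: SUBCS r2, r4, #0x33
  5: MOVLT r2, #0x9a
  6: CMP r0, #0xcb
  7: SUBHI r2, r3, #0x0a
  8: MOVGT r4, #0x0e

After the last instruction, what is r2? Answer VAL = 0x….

[0] flags=1000 → (cmp)
[1] flags=1000 LE?T → r2=0x21
[2] flags=1000 MI?T → r0=0xb3
[3] flags=0000 → (cmp)
[4] flags=0000 CS?F → skip
[5] flags=0000 LT?F → skip
[6] flags=1000 → (cmp)
[7] flags=1000 HI?F → skip
[8] flags=1000 GT?F → skip

VAL = 0x21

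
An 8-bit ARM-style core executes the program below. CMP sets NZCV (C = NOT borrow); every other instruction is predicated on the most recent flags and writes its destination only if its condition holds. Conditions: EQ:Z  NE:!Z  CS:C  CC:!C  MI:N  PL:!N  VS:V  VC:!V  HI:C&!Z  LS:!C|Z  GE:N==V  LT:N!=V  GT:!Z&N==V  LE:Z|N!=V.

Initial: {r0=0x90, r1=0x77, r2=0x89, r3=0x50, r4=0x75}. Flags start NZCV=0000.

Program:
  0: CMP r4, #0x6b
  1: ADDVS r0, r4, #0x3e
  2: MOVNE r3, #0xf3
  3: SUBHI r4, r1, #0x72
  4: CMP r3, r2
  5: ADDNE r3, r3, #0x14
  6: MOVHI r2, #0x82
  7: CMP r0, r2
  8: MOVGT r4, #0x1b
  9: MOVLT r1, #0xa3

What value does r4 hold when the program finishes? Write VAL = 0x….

0: ✓ CMP  NZCV=0010
1: · ADDVS
2: ✓ MOVNE  r3←0xf3
3: ✓ SUBHI  r4←0x05
4: ✓ CMP  NZCV=0010
5: ✓ ADDNE  r3←0x07
6: ✓ MOVHI  r2←0x82
7: ✓ CMP  NZCV=0010
8: ✓ MOVGT  r4←0x1b
9: · MOVLT

VAL = 0x1b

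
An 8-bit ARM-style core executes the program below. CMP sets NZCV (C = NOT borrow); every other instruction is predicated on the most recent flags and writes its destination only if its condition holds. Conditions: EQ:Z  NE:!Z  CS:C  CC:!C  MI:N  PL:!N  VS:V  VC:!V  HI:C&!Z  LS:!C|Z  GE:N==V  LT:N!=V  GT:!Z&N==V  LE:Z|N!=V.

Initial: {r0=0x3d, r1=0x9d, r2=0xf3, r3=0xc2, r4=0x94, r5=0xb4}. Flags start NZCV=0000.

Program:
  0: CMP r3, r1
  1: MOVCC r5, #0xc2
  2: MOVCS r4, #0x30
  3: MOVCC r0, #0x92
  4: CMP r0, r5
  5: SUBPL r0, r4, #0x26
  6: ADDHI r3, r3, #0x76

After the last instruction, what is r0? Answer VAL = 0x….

VAL = 0x3d

[0] flags=0010 → (cmp)
[1] flags=0010 CC?F → skip
[2] flags=0010 CS?T → r4=0x30
[3] flags=0010 CC?F → skip
[4] flags=1001 → (cmp)
[5] flags=1001 PL?F → skip
[6] flags=1001 HI?F → skip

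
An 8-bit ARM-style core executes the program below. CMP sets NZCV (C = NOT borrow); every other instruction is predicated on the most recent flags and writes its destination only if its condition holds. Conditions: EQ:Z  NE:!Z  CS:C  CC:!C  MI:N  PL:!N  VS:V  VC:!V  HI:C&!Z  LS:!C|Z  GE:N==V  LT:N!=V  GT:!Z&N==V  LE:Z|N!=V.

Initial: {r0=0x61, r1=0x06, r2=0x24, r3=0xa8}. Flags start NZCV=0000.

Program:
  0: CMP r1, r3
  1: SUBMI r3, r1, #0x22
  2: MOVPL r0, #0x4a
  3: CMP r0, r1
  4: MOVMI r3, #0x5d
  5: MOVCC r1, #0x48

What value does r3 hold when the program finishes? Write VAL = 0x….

VAL = 0xa8

0: ✓ CMP  NZCV=0000
1: · SUBMI
2: ✓ MOVPL  r0←0x4a
3: ✓ CMP  NZCV=0010
4: · MOVMI
5: · MOVCC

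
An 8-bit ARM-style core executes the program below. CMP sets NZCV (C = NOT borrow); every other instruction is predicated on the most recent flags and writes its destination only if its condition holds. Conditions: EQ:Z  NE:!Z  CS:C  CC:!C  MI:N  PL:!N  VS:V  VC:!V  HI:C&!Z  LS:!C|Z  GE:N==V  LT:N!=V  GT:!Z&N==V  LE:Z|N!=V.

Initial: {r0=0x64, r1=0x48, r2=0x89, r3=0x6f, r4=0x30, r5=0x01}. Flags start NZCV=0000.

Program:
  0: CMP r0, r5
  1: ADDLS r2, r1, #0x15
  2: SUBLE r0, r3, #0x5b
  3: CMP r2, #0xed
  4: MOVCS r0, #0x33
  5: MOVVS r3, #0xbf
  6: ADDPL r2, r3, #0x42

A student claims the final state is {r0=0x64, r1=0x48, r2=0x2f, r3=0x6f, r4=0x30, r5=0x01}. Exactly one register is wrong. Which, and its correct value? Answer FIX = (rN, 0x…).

0: ✓ CMP  NZCV=0010
1: · ADDLS
2: · SUBLE
3: ✓ CMP  NZCV=1000
4: · MOVCS
5: · MOVVS
6: · ADDPL

FIX = (r2, 0x89)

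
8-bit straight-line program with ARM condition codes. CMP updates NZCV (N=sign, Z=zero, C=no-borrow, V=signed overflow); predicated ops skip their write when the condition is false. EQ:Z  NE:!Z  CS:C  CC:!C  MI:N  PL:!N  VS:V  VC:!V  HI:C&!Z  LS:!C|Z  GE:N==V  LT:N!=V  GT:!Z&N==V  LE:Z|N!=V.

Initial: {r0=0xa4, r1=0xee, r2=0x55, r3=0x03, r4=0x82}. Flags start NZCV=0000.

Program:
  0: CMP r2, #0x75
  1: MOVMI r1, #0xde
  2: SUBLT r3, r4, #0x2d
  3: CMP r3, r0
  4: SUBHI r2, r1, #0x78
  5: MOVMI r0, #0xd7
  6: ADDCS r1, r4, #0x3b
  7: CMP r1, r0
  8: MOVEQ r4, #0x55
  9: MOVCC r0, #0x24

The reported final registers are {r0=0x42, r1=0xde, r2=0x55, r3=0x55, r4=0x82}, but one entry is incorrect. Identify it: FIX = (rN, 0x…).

FIX = (r0, 0xd7)

0: ✓ CMP  NZCV=1000
1: ✓ MOVMI  r1←0xde
2: ✓ SUBLT  r3←0x55
3: ✓ CMP  NZCV=1001
4: · SUBHI
5: ✓ MOVMI  r0←0xd7
6: · ADDCS
7: ✓ CMP  NZCV=0010
8: · MOVEQ
9: · MOVCC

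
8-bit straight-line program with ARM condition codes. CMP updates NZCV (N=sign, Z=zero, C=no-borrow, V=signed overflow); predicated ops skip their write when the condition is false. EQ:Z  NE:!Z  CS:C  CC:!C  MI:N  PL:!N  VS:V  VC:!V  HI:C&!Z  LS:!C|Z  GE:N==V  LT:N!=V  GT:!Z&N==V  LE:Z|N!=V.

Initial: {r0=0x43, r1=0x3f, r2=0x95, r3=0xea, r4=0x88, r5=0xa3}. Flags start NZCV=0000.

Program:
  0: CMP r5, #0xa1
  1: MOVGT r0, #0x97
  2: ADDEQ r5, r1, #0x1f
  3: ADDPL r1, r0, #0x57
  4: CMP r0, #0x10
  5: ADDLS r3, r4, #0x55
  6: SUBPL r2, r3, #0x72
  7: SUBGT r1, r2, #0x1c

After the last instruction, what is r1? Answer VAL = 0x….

0: ✓ CMP  NZCV=0010
1: ✓ MOVGT  r0←0x97
2: · ADDEQ
3: ✓ ADDPL  r1←0xee
4: ✓ CMP  NZCV=1010
5: · ADDLS
6: · SUBPL
7: · SUBGT

VAL = 0xee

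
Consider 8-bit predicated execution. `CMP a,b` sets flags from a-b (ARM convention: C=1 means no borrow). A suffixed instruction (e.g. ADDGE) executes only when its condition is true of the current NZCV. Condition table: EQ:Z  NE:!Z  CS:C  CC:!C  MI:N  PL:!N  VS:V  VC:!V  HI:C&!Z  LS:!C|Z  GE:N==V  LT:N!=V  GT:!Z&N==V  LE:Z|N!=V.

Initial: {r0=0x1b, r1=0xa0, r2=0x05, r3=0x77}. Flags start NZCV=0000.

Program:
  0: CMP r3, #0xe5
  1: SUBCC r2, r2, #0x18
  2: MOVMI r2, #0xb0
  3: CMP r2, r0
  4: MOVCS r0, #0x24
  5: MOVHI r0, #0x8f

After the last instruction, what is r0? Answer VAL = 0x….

VAL = 0x8f

[0] flags=1001 → (cmp)
[1] flags=1001 CC?T → r2=0xed
[2] flags=1001 MI?T → r2=0xb0
[3] flags=1010 → (cmp)
[4] flags=1010 CS?T → r0=0x24
[5] flags=1010 HI?T → r0=0x8f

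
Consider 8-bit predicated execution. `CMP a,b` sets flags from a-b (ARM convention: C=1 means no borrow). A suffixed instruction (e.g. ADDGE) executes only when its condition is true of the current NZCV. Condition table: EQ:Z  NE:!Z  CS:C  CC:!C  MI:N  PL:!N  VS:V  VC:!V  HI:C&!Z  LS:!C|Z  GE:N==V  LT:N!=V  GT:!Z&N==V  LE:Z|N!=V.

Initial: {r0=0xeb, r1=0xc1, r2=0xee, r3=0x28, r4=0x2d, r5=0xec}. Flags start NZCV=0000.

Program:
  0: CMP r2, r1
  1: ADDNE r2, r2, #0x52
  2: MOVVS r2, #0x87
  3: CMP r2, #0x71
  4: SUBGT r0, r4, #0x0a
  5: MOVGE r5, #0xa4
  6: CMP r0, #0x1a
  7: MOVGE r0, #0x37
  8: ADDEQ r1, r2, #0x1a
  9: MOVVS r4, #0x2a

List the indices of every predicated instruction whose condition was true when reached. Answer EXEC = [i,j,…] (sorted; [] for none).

EXEC = [1]

0: ✓ CMP  NZCV=0010
1: ✓ ADDNE  r2←0x40
2: · MOVVS
3: ✓ CMP  NZCV=1000
4: · SUBGT
5: · MOVGE
6: ✓ CMP  NZCV=1010
7: · MOVGE
8: · ADDEQ
9: · MOVVS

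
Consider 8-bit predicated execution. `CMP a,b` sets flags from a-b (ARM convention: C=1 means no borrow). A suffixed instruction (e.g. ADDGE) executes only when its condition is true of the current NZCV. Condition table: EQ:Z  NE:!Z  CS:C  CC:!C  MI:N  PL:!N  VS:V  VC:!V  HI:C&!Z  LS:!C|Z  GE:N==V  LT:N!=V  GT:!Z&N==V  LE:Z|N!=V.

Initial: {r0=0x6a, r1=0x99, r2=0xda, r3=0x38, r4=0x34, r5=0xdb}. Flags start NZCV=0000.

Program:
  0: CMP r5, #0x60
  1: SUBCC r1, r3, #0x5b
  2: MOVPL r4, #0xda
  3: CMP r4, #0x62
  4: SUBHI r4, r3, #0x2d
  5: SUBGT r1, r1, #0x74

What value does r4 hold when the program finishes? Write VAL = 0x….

VAL = 0x0b

[0] flags=0011 → (cmp)
[1] flags=0011 CC?F → skip
[2] flags=0011 PL?T → r4=0xda
[3] flags=0011 → (cmp)
[4] flags=0011 HI?T → r4=0x0b
[5] flags=0011 GT?F → skip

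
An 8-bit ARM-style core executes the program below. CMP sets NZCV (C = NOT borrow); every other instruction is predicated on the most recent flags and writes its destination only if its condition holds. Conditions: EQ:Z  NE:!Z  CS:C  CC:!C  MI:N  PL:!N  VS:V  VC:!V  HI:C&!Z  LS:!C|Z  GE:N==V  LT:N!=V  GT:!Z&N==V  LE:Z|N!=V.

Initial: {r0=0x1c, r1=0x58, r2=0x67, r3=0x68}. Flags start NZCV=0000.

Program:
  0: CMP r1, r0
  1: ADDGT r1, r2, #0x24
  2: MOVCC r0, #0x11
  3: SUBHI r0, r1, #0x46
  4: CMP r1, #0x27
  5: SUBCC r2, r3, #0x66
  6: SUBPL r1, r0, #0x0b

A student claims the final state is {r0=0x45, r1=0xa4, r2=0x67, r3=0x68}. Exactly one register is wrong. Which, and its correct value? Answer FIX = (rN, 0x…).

FIX = (r1, 0x3a)

0: ✓ CMP  NZCV=0010
1: ✓ ADDGT  r1←0x8b
2: · MOVCC
3: ✓ SUBHI  r0←0x45
4: ✓ CMP  NZCV=0011
5: · SUBCC
6: ✓ SUBPL  r1←0x3a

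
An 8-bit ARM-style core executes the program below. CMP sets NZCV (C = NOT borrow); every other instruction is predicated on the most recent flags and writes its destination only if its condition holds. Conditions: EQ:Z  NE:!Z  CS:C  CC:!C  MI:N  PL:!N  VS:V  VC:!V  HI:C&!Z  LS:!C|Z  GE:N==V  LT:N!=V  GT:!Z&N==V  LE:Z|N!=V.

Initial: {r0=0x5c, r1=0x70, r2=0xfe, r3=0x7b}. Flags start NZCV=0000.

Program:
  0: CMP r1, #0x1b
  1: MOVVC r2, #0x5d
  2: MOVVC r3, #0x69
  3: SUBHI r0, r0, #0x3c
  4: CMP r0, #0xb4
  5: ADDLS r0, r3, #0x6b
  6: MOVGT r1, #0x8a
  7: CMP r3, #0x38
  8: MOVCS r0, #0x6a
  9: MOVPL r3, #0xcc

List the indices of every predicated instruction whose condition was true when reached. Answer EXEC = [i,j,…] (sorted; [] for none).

EXEC = [1,2,3,5,6,8,9]

[0] flags=0010 → (cmp)
[1] flags=0010 VC?T → r2=0x5d
[2] flags=0010 VC?T → r3=0x69
[3] flags=0010 HI?T → r0=0x20
[4] flags=0000 → (cmp)
[5] flags=0000 LS?T → r0=0xd4
[6] flags=0000 GT?T → r1=0x8a
[7] flags=0010 → (cmp)
[8] flags=0010 CS?T → r0=0x6a
[9] flags=0010 PL?T → r3=0xcc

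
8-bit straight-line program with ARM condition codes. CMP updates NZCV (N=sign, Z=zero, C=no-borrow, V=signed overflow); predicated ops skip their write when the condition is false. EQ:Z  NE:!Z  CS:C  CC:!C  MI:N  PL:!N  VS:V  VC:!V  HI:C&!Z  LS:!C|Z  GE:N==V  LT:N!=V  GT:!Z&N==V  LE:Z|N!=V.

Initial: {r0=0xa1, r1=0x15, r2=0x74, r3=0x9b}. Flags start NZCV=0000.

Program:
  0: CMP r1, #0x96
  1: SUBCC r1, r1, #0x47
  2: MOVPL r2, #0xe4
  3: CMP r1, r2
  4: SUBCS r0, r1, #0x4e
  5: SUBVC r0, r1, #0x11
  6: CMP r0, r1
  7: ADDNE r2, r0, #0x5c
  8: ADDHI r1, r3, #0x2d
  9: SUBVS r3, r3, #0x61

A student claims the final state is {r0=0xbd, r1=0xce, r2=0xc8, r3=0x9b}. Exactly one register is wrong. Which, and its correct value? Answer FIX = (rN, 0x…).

FIX = (r2, 0x19)

[0] flags=0000 → (cmp)
[1] flags=0000 CC?T → r1=0xce
[2] flags=0000 PL?T → r2=0xe4
[3] flags=1000 → (cmp)
[4] flags=1000 CS?F → skip
[5] flags=1000 VC?T → r0=0xbd
[6] flags=1000 → (cmp)
[7] flags=1000 NE?T → r2=0x19
[8] flags=1000 HI?F → skip
[9] flags=1000 VS?F → skip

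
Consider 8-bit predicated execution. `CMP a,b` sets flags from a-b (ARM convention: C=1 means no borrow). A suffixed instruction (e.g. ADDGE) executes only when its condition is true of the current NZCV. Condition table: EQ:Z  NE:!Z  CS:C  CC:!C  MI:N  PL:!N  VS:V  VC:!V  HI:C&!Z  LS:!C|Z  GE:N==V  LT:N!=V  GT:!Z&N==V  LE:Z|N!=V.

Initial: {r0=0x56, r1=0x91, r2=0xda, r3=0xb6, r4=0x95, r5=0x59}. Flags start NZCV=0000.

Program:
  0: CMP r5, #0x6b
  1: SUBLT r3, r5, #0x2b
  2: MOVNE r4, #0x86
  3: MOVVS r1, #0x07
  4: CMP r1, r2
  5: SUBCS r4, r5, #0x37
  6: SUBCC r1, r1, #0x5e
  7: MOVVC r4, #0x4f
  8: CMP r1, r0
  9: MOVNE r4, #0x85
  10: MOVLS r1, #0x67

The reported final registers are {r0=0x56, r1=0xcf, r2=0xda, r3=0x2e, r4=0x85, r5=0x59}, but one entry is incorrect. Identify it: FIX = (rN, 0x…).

FIX = (r1, 0x67)

[0] flags=1000 → (cmp)
[1] flags=1000 LT?T → r3=0x2e
[2] flags=1000 NE?T → r4=0x86
[3] flags=1000 VS?F → skip
[4] flags=1000 → (cmp)
[5] flags=1000 CS?F → skip
[6] flags=1000 CC?T → r1=0x33
[7] flags=1000 VC?T → r4=0x4f
[8] flags=1000 → (cmp)
[9] flags=1000 NE?T → r4=0x85
[10] flags=1000 LS?T → r1=0x67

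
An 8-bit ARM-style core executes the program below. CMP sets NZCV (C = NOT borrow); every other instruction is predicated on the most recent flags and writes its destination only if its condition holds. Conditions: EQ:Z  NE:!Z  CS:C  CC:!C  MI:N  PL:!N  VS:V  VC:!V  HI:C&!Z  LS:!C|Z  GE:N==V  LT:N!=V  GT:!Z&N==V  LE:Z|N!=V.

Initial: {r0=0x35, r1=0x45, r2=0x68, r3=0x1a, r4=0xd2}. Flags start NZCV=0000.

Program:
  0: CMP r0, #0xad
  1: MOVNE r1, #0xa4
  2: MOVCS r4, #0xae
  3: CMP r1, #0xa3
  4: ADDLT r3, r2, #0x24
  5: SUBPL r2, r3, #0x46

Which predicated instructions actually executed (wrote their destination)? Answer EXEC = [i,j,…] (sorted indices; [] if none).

EXEC = [1,5]

[0] flags=1001 → (cmp)
[1] flags=1001 NE?T → r1=0xa4
[2] flags=1001 CS?F → skip
[3] flags=0010 → (cmp)
[4] flags=0010 LT?F → skip
[5] flags=0010 PL?T → r2=0xd4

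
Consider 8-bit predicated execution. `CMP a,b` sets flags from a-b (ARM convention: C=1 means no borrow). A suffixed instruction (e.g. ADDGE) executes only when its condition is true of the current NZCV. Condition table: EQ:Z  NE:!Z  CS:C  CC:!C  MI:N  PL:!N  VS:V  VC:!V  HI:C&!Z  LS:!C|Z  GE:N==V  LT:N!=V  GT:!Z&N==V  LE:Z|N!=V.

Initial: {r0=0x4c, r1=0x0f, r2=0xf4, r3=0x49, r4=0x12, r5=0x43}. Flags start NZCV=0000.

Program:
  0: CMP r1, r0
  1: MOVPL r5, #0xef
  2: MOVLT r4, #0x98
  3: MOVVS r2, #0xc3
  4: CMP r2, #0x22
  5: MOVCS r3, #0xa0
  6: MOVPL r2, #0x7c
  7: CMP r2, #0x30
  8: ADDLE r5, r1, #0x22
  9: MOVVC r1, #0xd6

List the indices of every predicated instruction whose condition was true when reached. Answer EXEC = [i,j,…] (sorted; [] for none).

0: ✓ CMP  NZCV=1000
1: · MOVPL
2: ✓ MOVLT  r4←0x98
3: · MOVVS
4: ✓ CMP  NZCV=1010
5: ✓ MOVCS  r3←0xa0
6: · MOVPL
7: ✓ CMP  NZCV=1010
8: ✓ ADDLE  r5←0x31
9: ✓ MOVVC  r1←0xd6

EXEC = [2,5,8,9]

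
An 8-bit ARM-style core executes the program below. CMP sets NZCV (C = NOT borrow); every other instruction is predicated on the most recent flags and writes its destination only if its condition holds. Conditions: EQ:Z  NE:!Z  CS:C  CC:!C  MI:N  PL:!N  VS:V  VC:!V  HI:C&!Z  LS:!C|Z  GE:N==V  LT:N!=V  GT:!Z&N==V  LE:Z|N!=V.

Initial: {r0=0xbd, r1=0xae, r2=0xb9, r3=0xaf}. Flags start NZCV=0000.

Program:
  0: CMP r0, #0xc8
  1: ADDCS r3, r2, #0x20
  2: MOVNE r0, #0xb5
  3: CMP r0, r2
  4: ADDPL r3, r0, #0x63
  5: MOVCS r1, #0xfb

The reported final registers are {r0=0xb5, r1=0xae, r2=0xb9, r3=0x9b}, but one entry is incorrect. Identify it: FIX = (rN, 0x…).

FIX = (r3, 0xaf)

[0] flags=1000 → (cmp)
[1] flags=1000 CS?F → skip
[2] flags=1000 NE?T → r0=0xb5
[3] flags=1000 → (cmp)
[4] flags=1000 PL?F → skip
[5] flags=1000 CS?F → skip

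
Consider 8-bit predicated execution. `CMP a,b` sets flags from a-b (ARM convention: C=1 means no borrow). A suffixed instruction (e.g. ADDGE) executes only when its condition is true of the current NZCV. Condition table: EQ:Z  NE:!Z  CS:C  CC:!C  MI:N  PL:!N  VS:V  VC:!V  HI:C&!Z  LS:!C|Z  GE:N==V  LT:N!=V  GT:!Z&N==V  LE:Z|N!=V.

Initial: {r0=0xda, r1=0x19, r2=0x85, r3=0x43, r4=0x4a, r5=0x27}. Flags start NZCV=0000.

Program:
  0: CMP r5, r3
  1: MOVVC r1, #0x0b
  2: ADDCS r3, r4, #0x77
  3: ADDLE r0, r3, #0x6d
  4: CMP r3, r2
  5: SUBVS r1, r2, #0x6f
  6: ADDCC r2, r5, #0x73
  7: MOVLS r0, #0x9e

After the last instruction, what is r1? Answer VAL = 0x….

VAL = 0x16

0: ✓ CMP  NZCV=1000
1: ✓ MOVVC  r1←0x0b
2: · ADDCS
3: ✓ ADDLE  r0←0xb0
4: ✓ CMP  NZCV=1001
5: ✓ SUBVS  r1←0x16
6: ✓ ADDCC  r2←0x9a
7: ✓ MOVLS  r0←0x9e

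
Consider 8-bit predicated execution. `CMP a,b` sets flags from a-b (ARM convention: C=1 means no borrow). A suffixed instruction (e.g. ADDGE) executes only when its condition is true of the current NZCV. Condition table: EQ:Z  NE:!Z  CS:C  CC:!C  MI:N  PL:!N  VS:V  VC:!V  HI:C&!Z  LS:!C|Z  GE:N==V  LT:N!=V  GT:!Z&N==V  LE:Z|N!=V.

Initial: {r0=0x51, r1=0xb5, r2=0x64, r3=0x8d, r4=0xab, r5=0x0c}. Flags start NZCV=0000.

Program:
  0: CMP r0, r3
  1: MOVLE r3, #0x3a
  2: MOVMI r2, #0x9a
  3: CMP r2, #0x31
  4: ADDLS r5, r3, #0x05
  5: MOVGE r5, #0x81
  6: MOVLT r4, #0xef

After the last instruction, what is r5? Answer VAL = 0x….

VAL = 0x0c

0: ✓ CMP  NZCV=1001
1: · MOVLE
2: ✓ MOVMI  r2←0x9a
3: ✓ CMP  NZCV=0011
4: · ADDLS
5: · MOVGE
6: ✓ MOVLT  r4←0xef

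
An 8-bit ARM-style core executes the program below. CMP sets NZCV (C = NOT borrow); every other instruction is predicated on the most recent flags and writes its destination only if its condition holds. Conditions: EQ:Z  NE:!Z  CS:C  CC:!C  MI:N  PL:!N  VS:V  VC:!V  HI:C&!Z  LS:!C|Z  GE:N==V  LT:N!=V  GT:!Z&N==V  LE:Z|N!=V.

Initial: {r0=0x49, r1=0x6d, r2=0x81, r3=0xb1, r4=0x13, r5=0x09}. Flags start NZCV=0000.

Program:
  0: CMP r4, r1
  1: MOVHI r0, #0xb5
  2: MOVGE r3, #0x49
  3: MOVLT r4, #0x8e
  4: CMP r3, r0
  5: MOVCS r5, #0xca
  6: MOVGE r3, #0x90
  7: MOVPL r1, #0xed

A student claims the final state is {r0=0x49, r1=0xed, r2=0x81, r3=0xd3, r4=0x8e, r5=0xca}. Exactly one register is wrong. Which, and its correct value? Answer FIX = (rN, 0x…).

FIX = (r3, 0xb1)

0: ✓ CMP  NZCV=1000
1: · MOVHI
2: · MOVGE
3: ✓ MOVLT  r4←0x8e
4: ✓ CMP  NZCV=0011
5: ✓ MOVCS  r5←0xca
6: · MOVGE
7: ✓ MOVPL  r1←0xed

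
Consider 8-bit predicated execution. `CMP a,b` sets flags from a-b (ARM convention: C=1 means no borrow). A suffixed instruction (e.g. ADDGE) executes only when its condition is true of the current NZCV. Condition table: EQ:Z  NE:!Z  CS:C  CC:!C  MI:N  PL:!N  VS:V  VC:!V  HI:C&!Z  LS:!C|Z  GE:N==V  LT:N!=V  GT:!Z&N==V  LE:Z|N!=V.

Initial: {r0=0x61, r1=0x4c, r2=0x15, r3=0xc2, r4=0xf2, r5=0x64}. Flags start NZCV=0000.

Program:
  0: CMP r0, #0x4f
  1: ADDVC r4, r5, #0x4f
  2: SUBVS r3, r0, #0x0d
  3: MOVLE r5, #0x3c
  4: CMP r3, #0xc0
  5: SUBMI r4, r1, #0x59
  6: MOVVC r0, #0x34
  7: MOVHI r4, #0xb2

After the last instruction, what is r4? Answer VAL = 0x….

[0] flags=0010 → (cmp)
[1] flags=0010 VC?T → r4=0xb3
[2] flags=0010 VS?F → skip
[3] flags=0010 LE?F → skip
[4] flags=0010 → (cmp)
[5] flags=0010 MI?F → skip
[6] flags=0010 VC?T → r0=0x34
[7] flags=0010 HI?T → r4=0xb2

VAL = 0xb2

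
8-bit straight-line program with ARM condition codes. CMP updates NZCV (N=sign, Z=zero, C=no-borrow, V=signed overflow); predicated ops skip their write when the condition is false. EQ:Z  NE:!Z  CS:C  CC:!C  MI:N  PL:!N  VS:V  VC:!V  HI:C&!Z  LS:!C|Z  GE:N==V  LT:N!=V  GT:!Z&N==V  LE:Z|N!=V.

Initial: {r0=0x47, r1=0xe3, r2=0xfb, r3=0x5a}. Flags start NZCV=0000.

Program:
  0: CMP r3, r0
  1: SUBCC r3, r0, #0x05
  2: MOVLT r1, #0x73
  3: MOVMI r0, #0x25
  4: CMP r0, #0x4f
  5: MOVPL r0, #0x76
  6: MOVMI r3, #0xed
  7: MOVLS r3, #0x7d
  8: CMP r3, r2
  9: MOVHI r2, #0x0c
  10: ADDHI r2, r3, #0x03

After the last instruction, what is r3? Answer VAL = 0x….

VAL = 0x7d

[0] flags=0010 → (cmp)
[1] flags=0010 CC?F → skip
[2] flags=0010 LT?F → skip
[3] flags=0010 MI?F → skip
[4] flags=1000 → (cmp)
[5] flags=1000 PL?F → skip
[6] flags=1000 MI?T → r3=0xed
[7] flags=1000 LS?T → r3=0x7d
[8] flags=1001 → (cmp)
[9] flags=1001 HI?F → skip
[10] flags=1001 HI?F → skip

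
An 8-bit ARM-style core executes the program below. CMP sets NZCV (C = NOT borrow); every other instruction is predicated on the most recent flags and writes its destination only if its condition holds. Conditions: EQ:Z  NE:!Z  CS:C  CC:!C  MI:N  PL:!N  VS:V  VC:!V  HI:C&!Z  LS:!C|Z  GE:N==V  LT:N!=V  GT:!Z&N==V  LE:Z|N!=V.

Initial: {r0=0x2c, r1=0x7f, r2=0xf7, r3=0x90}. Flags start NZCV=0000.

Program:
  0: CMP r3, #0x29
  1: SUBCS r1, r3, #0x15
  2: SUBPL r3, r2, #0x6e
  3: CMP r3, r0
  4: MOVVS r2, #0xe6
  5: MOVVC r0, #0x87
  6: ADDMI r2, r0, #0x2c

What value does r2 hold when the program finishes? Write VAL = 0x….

[0] flags=0011 → (cmp)
[1] flags=0011 CS?T → r1=0x7b
[2] flags=0011 PL?T → r3=0x89
[3] flags=0011 → (cmp)
[4] flags=0011 VS?T → r2=0xe6
[5] flags=0011 VC?F → skip
[6] flags=0011 MI?F → skip

VAL = 0xe6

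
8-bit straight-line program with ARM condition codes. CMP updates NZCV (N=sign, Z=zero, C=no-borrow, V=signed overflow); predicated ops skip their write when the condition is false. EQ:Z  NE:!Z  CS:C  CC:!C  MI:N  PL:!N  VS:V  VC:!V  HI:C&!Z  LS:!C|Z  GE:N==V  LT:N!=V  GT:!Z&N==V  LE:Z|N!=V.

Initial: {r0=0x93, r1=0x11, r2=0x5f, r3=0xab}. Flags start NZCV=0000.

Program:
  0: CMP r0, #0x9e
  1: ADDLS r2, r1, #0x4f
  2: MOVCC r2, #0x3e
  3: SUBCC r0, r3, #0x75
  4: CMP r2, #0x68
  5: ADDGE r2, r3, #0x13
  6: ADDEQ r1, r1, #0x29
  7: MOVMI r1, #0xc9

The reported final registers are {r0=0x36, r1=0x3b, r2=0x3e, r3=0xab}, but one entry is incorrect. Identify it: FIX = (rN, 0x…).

FIX = (r1, 0xc9)

0: ✓ CMP  NZCV=1000
1: ✓ ADDLS  r2←0x60
2: ✓ MOVCC  r2←0x3e
3: ✓ SUBCC  r0←0x36
4: ✓ CMP  NZCV=1000
5: · ADDGE
6: · ADDEQ
7: ✓ MOVMI  r1←0xc9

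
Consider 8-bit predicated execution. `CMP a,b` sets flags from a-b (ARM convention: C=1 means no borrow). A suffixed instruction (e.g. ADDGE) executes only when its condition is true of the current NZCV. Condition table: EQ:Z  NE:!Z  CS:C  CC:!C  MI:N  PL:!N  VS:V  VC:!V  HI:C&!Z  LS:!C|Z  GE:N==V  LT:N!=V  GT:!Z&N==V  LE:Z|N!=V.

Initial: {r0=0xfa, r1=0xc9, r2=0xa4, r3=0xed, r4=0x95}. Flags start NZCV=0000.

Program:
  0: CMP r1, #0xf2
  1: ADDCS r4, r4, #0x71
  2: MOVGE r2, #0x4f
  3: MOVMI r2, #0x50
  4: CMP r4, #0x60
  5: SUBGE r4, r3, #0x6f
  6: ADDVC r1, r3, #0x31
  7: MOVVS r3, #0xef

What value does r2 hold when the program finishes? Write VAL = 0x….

[0] flags=1000 → (cmp)
[1] flags=1000 CS?F → skip
[2] flags=1000 GE?F → skip
[3] flags=1000 MI?T → r2=0x50
[4] flags=0011 → (cmp)
[5] flags=0011 GE?F → skip
[6] flags=0011 VC?F → skip
[7] flags=0011 VS?T → r3=0xef

VAL = 0x50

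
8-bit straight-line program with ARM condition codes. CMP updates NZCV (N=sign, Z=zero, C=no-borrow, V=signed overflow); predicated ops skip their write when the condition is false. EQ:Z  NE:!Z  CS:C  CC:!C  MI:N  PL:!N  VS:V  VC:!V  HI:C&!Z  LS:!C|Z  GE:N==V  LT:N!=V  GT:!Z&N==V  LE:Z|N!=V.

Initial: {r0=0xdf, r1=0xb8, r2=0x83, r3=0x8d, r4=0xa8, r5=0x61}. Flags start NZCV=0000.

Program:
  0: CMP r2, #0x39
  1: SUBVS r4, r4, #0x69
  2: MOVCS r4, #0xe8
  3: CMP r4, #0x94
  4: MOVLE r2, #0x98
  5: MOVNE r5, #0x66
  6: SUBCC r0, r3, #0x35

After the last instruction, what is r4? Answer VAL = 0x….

VAL = 0xe8

[0] flags=0011 → (cmp)
[1] flags=0011 VS?T → r4=0x3f
[2] flags=0011 CS?T → r4=0xe8
[3] flags=0010 → (cmp)
[4] flags=0010 LE?F → skip
[5] flags=0010 NE?T → r5=0x66
[6] flags=0010 CC?F → skip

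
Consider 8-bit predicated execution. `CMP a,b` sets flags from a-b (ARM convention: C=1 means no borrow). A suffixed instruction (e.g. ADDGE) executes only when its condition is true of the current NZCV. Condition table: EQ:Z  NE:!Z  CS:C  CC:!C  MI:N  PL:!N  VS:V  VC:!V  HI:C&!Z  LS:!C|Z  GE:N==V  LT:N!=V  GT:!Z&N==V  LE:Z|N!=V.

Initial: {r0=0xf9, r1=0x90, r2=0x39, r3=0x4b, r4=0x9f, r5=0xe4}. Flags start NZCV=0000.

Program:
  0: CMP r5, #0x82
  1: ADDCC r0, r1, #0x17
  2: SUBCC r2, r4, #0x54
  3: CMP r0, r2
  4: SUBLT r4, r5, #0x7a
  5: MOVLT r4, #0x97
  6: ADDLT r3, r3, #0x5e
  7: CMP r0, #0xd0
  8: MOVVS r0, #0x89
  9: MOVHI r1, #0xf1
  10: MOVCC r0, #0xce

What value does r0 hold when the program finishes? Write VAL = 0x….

[0] flags=0010 → (cmp)
[1] flags=0010 CC?F → skip
[2] flags=0010 CC?F → skip
[3] flags=1010 → (cmp)
[4] flags=1010 LT?T → r4=0x6a
[5] flags=1010 LT?T → r4=0x97
[6] flags=1010 LT?T → r3=0xa9
[7] flags=0010 → (cmp)
[8] flags=0010 VS?F → skip
[9] flags=0010 HI?T → r1=0xf1
[10] flags=0010 CC?F → skip

VAL = 0xf9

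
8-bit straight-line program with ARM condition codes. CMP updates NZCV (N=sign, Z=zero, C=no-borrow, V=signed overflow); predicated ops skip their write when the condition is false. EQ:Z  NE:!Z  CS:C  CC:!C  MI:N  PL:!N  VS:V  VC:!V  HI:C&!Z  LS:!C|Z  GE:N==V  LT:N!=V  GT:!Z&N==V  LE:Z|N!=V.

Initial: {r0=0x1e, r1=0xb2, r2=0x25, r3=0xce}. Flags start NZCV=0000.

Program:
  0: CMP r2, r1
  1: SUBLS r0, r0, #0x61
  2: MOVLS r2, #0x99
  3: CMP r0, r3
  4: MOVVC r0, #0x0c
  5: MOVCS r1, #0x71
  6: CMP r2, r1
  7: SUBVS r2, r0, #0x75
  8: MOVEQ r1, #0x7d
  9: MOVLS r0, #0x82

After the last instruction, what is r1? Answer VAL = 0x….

0: ✓ CMP  NZCV=0000
1: ✓ SUBLS  r0←0xbd
2: ✓ MOVLS  r2←0x99
3: ✓ CMP  NZCV=1000
4: ✓ MOVVC  r0←0x0c
5: · MOVCS
6: ✓ CMP  NZCV=1000
7: · SUBVS
8: · MOVEQ
9: ✓ MOVLS  r0←0x82

VAL = 0xb2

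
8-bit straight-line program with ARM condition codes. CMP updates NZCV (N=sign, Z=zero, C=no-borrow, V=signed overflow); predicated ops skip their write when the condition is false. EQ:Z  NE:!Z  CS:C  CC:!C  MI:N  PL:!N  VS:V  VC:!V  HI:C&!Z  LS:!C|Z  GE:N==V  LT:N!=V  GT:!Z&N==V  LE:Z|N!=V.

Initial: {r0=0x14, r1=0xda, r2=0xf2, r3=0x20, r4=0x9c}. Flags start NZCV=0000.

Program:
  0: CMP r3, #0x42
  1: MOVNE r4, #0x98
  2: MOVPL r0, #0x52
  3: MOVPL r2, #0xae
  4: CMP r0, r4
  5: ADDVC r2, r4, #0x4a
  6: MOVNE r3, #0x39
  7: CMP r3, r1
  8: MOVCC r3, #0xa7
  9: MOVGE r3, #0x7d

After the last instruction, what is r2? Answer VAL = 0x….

0: ✓ CMP  NZCV=1000
1: ✓ MOVNE  r4←0x98
2: · MOVPL
3: · MOVPL
4: ✓ CMP  NZCV=0000
5: ✓ ADDVC  r2←0xe2
6: ✓ MOVNE  r3←0x39
7: ✓ CMP  NZCV=0000
8: ✓ MOVCC  r3←0xa7
9: ✓ MOVGE  r3←0x7d

VAL = 0xe2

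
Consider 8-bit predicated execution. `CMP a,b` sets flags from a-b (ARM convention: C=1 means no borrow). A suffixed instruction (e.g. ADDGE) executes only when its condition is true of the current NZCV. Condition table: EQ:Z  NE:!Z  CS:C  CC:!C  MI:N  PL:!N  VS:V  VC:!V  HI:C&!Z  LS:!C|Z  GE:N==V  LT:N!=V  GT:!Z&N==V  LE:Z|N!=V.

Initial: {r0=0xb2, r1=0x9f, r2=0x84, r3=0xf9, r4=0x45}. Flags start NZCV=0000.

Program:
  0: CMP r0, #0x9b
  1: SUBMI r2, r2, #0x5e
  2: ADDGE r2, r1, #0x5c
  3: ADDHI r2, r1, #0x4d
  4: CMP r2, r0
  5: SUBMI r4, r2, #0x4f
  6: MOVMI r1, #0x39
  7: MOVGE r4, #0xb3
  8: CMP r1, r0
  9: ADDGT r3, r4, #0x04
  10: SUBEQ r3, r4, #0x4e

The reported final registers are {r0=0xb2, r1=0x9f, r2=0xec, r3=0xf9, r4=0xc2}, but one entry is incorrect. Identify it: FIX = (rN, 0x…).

0: ✓ CMP  NZCV=0010
1: · SUBMI
2: ✓ ADDGE  r2←0xfb
3: ✓ ADDHI  r2←0xec
4: ✓ CMP  NZCV=0010
5: · SUBMI
6: · MOVMI
7: ✓ MOVGE  r4←0xb3
8: ✓ CMP  NZCV=1000
9: · ADDGT
10: · SUBEQ

FIX = (r4, 0xb3)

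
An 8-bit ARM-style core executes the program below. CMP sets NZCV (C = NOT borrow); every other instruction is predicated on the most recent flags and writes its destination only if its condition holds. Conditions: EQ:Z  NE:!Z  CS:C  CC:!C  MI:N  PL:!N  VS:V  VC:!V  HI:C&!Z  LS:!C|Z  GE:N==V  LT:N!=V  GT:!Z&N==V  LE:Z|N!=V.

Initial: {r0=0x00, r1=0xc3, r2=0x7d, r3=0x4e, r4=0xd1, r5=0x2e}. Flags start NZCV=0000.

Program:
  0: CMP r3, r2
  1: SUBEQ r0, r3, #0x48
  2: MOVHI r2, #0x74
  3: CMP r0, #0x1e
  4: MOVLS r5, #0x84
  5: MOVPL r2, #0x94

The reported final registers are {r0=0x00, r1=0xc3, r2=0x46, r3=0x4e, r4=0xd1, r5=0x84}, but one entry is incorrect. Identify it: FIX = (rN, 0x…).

FIX = (r2, 0x7d)

0: ✓ CMP  NZCV=1000
1: · SUBEQ
2: · MOVHI
3: ✓ CMP  NZCV=1000
4: ✓ MOVLS  r5←0x84
5: · MOVPL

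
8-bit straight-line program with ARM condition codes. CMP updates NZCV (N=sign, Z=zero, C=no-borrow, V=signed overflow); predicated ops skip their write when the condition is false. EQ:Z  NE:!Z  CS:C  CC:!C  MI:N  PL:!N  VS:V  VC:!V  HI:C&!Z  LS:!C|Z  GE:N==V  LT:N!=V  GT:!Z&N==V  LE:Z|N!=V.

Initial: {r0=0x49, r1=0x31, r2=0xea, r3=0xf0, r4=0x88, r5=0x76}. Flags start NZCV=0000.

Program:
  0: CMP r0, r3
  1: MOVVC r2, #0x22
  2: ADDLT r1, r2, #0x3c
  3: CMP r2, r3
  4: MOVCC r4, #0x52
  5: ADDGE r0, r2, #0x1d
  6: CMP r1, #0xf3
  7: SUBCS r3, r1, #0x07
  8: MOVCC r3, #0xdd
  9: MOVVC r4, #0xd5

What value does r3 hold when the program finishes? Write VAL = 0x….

VAL = 0xdd

[0] flags=0000 → (cmp)
[1] flags=0000 VC?T → r2=0x22
[2] flags=0000 LT?F → skip
[3] flags=0000 → (cmp)
[4] flags=0000 CC?T → r4=0x52
[5] flags=0000 GE?T → r0=0x3f
[6] flags=0000 → (cmp)
[7] flags=0000 CS?F → skip
[8] flags=0000 CC?T → r3=0xdd
[9] flags=0000 VC?T → r4=0xd5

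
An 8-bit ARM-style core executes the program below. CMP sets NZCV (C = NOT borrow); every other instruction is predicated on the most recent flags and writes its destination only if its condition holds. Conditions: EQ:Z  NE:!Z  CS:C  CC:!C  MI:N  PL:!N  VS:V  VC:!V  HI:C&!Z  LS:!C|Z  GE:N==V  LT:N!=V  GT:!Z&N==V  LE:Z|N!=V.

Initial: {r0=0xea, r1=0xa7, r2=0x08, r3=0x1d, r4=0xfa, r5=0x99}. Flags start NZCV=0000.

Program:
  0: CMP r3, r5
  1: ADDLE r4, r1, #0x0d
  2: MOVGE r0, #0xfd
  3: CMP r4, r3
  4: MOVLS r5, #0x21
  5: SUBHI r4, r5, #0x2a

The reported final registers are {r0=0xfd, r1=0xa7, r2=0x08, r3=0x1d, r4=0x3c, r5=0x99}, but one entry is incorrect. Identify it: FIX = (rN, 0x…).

[0] flags=1001 → (cmp)
[1] flags=1001 LE?F → skip
[2] flags=1001 GE?T → r0=0xfd
[3] flags=1010 → (cmp)
[4] flags=1010 LS?F → skip
[5] flags=1010 HI?T → r4=0x6f

FIX = (r4, 0x6f)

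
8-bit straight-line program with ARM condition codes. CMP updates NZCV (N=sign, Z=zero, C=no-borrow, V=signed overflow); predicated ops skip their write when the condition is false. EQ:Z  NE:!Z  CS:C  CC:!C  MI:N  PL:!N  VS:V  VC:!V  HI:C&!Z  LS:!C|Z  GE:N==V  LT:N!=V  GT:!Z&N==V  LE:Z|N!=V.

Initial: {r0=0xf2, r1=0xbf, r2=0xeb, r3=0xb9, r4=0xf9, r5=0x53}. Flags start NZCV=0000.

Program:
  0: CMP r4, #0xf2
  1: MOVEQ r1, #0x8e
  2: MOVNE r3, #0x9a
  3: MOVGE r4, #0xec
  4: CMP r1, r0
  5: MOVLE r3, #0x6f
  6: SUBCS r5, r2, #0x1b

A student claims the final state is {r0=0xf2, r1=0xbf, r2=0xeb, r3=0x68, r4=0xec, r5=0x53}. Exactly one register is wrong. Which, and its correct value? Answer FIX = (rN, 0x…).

FIX = (r3, 0x6f)

[0] flags=0010 → (cmp)
[1] flags=0010 EQ?F → skip
[2] flags=0010 NE?T → r3=0x9a
[3] flags=0010 GE?T → r4=0xec
[4] flags=1000 → (cmp)
[5] flags=1000 LE?T → r3=0x6f
[6] flags=1000 CS?F → skip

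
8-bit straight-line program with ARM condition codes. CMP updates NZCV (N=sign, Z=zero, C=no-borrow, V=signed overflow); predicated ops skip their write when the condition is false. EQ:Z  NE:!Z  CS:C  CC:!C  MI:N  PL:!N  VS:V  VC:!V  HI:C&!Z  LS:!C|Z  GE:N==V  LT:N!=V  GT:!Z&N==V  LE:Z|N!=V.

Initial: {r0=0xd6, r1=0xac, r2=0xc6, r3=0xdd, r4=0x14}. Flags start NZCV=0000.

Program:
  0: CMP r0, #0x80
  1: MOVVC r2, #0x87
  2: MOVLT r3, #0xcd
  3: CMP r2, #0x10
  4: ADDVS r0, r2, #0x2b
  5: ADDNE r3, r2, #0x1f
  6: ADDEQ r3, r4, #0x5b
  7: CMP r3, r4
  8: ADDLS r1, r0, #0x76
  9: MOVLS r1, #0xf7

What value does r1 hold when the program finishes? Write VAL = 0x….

0: ✓ CMP  NZCV=0010
1: ✓ MOVVC  r2←0x87
2: · MOVLT
3: ✓ CMP  NZCV=0011
4: ✓ ADDVS  r0←0xb2
5: ✓ ADDNE  r3←0xa6
6: · ADDEQ
7: ✓ CMP  NZCV=1010
8: · ADDLS
9: · MOVLS

VAL = 0xac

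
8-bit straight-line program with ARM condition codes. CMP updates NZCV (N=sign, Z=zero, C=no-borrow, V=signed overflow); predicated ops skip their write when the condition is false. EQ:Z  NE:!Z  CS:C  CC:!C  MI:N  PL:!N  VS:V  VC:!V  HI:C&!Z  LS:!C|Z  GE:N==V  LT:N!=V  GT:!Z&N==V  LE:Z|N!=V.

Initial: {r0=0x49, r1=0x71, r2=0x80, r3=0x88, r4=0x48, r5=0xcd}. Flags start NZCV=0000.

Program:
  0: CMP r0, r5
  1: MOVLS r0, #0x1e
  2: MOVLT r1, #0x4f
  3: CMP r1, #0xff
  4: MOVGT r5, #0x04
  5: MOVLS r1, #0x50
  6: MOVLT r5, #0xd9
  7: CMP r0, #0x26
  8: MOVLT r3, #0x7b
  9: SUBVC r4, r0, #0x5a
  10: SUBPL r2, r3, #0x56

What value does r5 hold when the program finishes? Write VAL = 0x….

0: ✓ CMP  NZCV=0000
1: ✓ MOVLS  r0←0x1e
2: · MOVLT
3: ✓ CMP  NZCV=0000
4: ✓ MOVGT  r5←0x04
5: ✓ MOVLS  r1←0x50
6: · MOVLT
7: ✓ CMP  NZCV=1000
8: ✓ MOVLT  r3←0x7b
9: ✓ SUBVC  r4←0xc4
10: · SUBPL

VAL = 0x04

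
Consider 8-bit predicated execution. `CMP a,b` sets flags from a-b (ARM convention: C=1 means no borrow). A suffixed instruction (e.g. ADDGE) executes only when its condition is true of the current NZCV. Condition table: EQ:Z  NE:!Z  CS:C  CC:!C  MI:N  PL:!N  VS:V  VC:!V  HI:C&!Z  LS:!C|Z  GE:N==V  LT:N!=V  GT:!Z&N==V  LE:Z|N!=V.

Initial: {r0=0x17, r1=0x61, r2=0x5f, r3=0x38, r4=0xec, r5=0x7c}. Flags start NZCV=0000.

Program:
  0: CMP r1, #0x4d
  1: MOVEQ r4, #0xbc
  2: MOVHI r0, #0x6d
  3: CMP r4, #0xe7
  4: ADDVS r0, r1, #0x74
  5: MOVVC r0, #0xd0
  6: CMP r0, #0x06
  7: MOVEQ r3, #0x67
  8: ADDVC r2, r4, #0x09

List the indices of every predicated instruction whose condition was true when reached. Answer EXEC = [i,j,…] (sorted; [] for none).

[0] flags=0010 → (cmp)
[1] flags=0010 EQ?F → skip
[2] flags=0010 HI?T → r0=0x6d
[3] flags=0010 → (cmp)
[4] flags=0010 VS?F → skip
[5] flags=0010 VC?T → r0=0xd0
[6] flags=1010 → (cmp)
[7] flags=1010 EQ?F → skip
[8] flags=1010 VC?T → r2=0xf5

EXEC = [2,5,8]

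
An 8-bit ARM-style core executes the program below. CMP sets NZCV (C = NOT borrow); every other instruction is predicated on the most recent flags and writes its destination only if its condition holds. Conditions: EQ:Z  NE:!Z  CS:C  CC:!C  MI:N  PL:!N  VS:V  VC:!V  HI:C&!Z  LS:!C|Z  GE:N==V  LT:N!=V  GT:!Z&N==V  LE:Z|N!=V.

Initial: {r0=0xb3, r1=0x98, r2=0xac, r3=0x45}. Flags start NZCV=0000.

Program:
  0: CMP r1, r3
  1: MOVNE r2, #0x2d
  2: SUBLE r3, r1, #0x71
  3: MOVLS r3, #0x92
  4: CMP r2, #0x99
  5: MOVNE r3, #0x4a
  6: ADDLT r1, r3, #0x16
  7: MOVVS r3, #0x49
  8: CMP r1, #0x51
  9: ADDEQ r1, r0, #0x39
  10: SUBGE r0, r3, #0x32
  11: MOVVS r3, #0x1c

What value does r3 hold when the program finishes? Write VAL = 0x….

VAL = 0x1c

0: ✓ CMP  NZCV=0011
1: ✓ MOVNE  r2←0x2d
2: ✓ SUBLE  r3←0x27
3: · MOVLS
4: ✓ CMP  NZCV=1001
5: ✓ MOVNE  r3←0x4a
6: · ADDLT
7: ✓ MOVVS  r3←0x49
8: ✓ CMP  NZCV=0011
9: · ADDEQ
10: · SUBGE
11: ✓ MOVVS  r3←0x1c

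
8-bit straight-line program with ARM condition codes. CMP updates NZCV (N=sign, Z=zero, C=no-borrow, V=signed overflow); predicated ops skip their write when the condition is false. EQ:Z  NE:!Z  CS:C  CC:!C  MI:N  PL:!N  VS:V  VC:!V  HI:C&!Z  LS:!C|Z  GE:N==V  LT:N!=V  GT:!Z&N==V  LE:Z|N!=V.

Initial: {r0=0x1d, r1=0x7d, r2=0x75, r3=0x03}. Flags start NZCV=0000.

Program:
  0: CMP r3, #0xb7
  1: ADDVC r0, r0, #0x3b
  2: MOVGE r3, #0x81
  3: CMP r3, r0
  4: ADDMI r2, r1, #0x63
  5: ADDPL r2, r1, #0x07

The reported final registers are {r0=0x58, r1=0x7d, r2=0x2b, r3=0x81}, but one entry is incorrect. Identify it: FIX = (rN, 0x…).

FIX = (r2, 0x84)

[0] flags=0000 → (cmp)
[1] flags=0000 VC?T → r0=0x58
[2] flags=0000 GE?T → r3=0x81
[3] flags=0011 → (cmp)
[4] flags=0011 MI?F → skip
[5] flags=0011 PL?T → r2=0x84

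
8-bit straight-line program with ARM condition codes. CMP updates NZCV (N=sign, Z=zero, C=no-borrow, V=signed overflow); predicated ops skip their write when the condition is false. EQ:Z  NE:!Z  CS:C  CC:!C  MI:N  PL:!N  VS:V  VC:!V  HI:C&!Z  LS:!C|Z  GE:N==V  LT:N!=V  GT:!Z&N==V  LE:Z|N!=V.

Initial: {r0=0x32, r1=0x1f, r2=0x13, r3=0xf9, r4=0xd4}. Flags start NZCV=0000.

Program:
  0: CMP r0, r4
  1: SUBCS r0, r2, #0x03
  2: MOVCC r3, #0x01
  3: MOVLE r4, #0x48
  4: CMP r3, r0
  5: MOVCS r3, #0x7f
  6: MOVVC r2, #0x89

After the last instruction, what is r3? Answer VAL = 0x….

VAL = 0x01

[0] flags=0000 → (cmp)
[1] flags=0000 CS?F → skip
[2] flags=0000 CC?T → r3=0x01
[3] flags=0000 LE?F → skip
[4] flags=1000 → (cmp)
[5] flags=1000 CS?F → skip
[6] flags=1000 VC?T → r2=0x89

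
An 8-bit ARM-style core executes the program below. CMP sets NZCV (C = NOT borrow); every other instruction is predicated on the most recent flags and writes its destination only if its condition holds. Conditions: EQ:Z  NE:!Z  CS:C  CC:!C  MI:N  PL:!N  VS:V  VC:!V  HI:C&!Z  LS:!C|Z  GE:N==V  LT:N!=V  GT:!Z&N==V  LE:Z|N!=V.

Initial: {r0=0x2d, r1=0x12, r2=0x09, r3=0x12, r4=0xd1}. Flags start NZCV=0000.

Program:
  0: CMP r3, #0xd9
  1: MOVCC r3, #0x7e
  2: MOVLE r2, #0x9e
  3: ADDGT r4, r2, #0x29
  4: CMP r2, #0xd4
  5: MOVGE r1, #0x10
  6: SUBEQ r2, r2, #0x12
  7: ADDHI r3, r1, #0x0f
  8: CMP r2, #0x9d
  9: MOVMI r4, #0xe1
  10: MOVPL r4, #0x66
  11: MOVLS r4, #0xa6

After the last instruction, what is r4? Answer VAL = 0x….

VAL = 0xa6

[0] flags=0000 → (cmp)
[1] flags=0000 CC?T → r3=0x7e
[2] flags=0000 LE?F → skip
[3] flags=0000 GT?T → r4=0x32
[4] flags=0000 → (cmp)
[5] flags=0000 GE?T → r1=0x10
[6] flags=0000 EQ?F → skip
[7] flags=0000 HI?F → skip
[8] flags=0000 → (cmp)
[9] flags=0000 MI?F → skip
[10] flags=0000 PL?T → r4=0x66
[11] flags=0000 LS?T → r4=0xa6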